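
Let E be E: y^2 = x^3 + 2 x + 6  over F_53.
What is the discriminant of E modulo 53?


4 a^3 + 27 b^2 = 4*2^3 + 27*6^2 = 32 + 972 = 1004
Delta = -16 * (1004) = -16064
Delta mod 53 = 48

Delta = 48 (mod 53)


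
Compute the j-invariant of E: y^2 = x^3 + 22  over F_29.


Delta = -16(4 a^3 + 27 b^2) mod 29 = 2
-1728 * (4 a)^3 = -1728 * (4*0)^3 mod 29 = 0
j = 0 * 2^(-1) mod 29 = 0

j = 0 (mod 29)


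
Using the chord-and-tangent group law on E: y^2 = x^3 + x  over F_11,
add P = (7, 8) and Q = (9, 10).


P != Q, so use the chord formula.
s = (y2 - y1) / (x2 - x1) = (2) / (2) mod 11 = 1
x3 = s^2 - x1 - x2 mod 11 = 1^2 - 7 - 9 = 7
y3 = s (x1 - x3) - y1 mod 11 = 1 * (7 - 7) - 8 = 3

P + Q = (7, 3)


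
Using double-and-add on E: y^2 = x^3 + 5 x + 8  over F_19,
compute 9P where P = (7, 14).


k = 9 = 1001_2 (binary, LSB first: 1001)
Double-and-add from P = (7, 14):
  bit 0 = 1: acc = O + (7, 14) = (7, 14)
  bit 1 = 0: acc unchanged = (7, 14)
  bit 2 = 0: acc unchanged = (7, 14)
  bit 3 = 1: acc = (7, 14) + (13, 3) = (5, 14)

9P = (5, 14)


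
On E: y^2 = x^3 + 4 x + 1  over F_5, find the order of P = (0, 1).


Compute successive multiples of P until we hit O:
  1P = (0, 1)
  2P = (4, 1)
  3P = (1, 4)
  4P = (3, 0)
  5P = (1, 1)
  6P = (4, 4)
  7P = (0, 4)
  8P = O

ord(P) = 8


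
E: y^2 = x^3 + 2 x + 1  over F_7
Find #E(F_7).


For each x in F_7, count y with y^2 = x^3 + 2 x + 1 mod 7:
  x = 0: RHS = 1, y in [1, 6]  -> 2 point(s)
  x = 1: RHS = 4, y in [2, 5]  -> 2 point(s)
Affine points: 4. Add the point at infinity: total = 5.

#E(F_7) = 5


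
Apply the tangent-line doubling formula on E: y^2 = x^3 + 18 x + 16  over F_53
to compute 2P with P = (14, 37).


Doubling: s = (3 x1^2 + a) / (2 y1)
s = (3*14^2 + 18) / (2*37) mod 53 = 44
x3 = s^2 - 2 x1 mod 53 = 44^2 - 2*14 = 0
y3 = s (x1 - x3) - y1 mod 53 = 44 * (14 - 0) - 37 = 49

2P = (0, 49)


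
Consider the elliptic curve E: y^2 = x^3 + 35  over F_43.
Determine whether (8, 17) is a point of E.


Check whether y^2 = x^3 + 0 x + 35 (mod 43) for (x, y) = (8, 17).
LHS: y^2 = 17^2 mod 43 = 31
RHS: x^3 + 0 x + 35 = 8^3 + 0*8 + 35 mod 43 = 31
LHS = RHS

Yes, on the curve


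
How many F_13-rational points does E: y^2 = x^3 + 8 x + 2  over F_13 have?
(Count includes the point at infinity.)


For each x in F_13, count y with y^2 = x^3 + 8 x + 2 mod 13:
  x = 2: RHS = 0, y in [0]  -> 1 point(s)
  x = 3: RHS = 1, y in [1, 12]  -> 2 point(s)
  x = 9: RHS = 10, y in [6, 7]  -> 2 point(s)
  x = 10: RHS = 3, y in [4, 9]  -> 2 point(s)
  x = 11: RHS = 4, y in [2, 11]  -> 2 point(s)
Affine points: 9. Add the point at infinity: total = 10.

#E(F_13) = 10


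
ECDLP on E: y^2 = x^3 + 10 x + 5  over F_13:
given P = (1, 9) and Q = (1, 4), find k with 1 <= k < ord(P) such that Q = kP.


Enumerate multiples of P until we hit Q = (1, 4):
  1P = (1, 9)
  2P = (11, 4)
  3P = (11, 9)
  4P = (1, 4)
Match found at i = 4.

k = 4


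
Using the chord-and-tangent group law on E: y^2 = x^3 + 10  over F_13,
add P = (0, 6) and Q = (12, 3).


P != Q, so use the chord formula.
s = (y2 - y1) / (x2 - x1) = (10) / (12) mod 13 = 3
x3 = s^2 - x1 - x2 mod 13 = 3^2 - 0 - 12 = 10
y3 = s (x1 - x3) - y1 mod 13 = 3 * (0 - 10) - 6 = 3

P + Q = (10, 3)


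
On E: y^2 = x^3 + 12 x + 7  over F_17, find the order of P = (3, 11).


Compute successive multiples of P until we hit O:
  1P = (3, 11)
  2P = (12, 14)
  3P = (4, 0)
  4P = (12, 3)
  5P = (3, 6)
  6P = O

ord(P) = 6


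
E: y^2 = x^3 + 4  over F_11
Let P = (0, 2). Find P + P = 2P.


Doubling: s = (3 x1^2 + a) / (2 y1)
s = (3*0^2 + 0) / (2*2) mod 11 = 0
x3 = s^2 - 2 x1 mod 11 = 0^2 - 2*0 = 0
y3 = s (x1 - x3) - y1 mod 11 = 0 * (0 - 0) - 2 = 9

2P = (0, 9)


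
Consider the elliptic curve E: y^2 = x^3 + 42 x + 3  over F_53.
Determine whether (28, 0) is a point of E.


Check whether y^2 = x^3 + 42 x + 3 (mod 53) for (x, y) = (28, 0).
LHS: y^2 = 0^2 mod 53 = 0
RHS: x^3 + 42 x + 3 = 28^3 + 42*28 + 3 mod 53 = 23
LHS != RHS

No, not on the curve


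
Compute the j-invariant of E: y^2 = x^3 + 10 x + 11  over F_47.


Delta = -16(4 a^3 + 27 b^2) mod 47 = 6
-1728 * (4 a)^3 = -1728 * (4*10)^3 mod 47 = 34
j = 34 * 6^(-1) mod 47 = 37

j = 37 (mod 47)


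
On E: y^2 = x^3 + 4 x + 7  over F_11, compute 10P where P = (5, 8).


k = 10 = 1010_2 (binary, LSB first: 0101)
Double-and-add from P = (5, 8):
  bit 0 = 0: acc unchanged = O
  bit 1 = 1: acc = O + (6, 7) = (6, 7)
  bit 2 = 0: acc unchanged = (6, 7)
  bit 3 = 1: acc = (6, 7) + (7, 2) = (1, 1)

10P = (1, 1)


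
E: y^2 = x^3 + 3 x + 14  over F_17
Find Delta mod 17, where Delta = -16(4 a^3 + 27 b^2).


4 a^3 + 27 b^2 = 4*3^3 + 27*14^2 = 108 + 5292 = 5400
Delta = -16 * (5400) = -86400
Delta mod 17 = 11

Delta = 11 (mod 17)


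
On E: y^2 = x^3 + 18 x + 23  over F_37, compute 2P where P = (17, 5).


Doubling: s = (3 x1^2 + a) / (2 y1)
s = (3*17^2 + 18) / (2*5) mod 37 = 33
x3 = s^2 - 2 x1 mod 37 = 33^2 - 2*17 = 19
y3 = s (x1 - x3) - y1 mod 37 = 33 * (17 - 19) - 5 = 3

2P = (19, 3)


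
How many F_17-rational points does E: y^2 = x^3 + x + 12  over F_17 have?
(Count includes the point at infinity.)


For each x in F_17, count y with y^2 = x^3 + 1 x + 12 mod 17:
  x = 3: RHS = 8, y in [5, 12]  -> 2 point(s)
  x = 6: RHS = 13, y in [8, 9]  -> 2 point(s)
  x = 9: RHS = 2, y in [6, 11]  -> 2 point(s)
  x = 10: RHS = 2, y in [6, 11]  -> 2 point(s)
  x = 12: RHS = 1, y in [1, 16]  -> 2 point(s)
  x = 14: RHS = 16, y in [4, 13]  -> 2 point(s)
  x = 15: RHS = 2, y in [6, 11]  -> 2 point(s)
Affine points: 14. Add the point at infinity: total = 15.

#E(F_17) = 15


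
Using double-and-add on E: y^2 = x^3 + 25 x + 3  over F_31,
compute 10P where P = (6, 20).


k = 10 = 1010_2 (binary, LSB first: 0101)
Double-and-add from P = (6, 20):
  bit 0 = 0: acc unchanged = O
  bit 1 = 1: acc = O + (20, 28) = (20, 28)
  bit 2 = 0: acc unchanged = (20, 28)
  bit 3 = 1: acc = (20, 28) + (25, 28) = (17, 3)

10P = (17, 3)


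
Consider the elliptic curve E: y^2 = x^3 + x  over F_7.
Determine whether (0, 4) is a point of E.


Check whether y^2 = x^3 + 1 x + 0 (mod 7) for (x, y) = (0, 4).
LHS: y^2 = 4^2 mod 7 = 2
RHS: x^3 + 1 x + 0 = 0^3 + 1*0 + 0 mod 7 = 0
LHS != RHS

No, not on the curve


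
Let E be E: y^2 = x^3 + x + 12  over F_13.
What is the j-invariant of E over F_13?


Delta = -16(4 a^3 + 27 b^2) mod 13 = 11
-1728 * (4 a)^3 = -1728 * (4*1)^3 mod 13 = 12
j = 12 * 11^(-1) mod 13 = 7

j = 7 (mod 13)


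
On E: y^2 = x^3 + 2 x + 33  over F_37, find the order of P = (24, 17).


Compute successive multiples of P until we hit O:
  1P = (24, 17)
  2P = (35, 24)
  3P = (31, 29)
  4P = (31, 8)
  5P = (35, 13)
  6P = (24, 20)
  7P = O

ord(P) = 7


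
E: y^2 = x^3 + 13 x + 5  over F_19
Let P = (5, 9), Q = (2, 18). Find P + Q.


P != Q, so use the chord formula.
s = (y2 - y1) / (x2 - x1) = (9) / (16) mod 19 = 16
x3 = s^2 - x1 - x2 mod 19 = 16^2 - 5 - 2 = 2
y3 = s (x1 - x3) - y1 mod 19 = 16 * (5 - 2) - 9 = 1

P + Q = (2, 1)


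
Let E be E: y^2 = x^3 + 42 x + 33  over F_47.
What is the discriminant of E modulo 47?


4 a^3 + 27 b^2 = 4*42^3 + 27*33^2 = 296352 + 29403 = 325755
Delta = -16 * (325755) = -5212080
Delta mod 47 = 32

Delta = 32 (mod 47)


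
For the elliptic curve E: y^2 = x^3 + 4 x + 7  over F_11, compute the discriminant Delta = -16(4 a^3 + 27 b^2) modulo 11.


4 a^3 + 27 b^2 = 4*4^3 + 27*7^2 = 256 + 1323 = 1579
Delta = -16 * (1579) = -25264
Delta mod 11 = 3

Delta = 3 (mod 11)


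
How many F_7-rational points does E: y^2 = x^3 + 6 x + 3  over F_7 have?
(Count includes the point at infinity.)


For each x in F_7, count y with y^2 = x^3 + 6 x + 3 mod 7:
  x = 2: RHS = 2, y in [3, 4]  -> 2 point(s)
  x = 4: RHS = 0, y in [0]  -> 1 point(s)
  x = 5: RHS = 4, y in [2, 5]  -> 2 point(s)
Affine points: 5. Add the point at infinity: total = 6.

#E(F_7) = 6


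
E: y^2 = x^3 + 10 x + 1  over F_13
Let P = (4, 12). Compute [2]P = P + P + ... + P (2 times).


k = 2 = 10_2 (binary, LSB first: 01)
Double-and-add from P = (4, 12):
  bit 0 = 0: acc unchanged = O
  bit 1 = 1: acc = O + (1, 5) = (1, 5)

2P = (1, 5)


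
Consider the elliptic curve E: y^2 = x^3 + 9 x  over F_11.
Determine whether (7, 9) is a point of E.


Check whether y^2 = x^3 + 9 x + 0 (mod 11) for (x, y) = (7, 9).
LHS: y^2 = 9^2 mod 11 = 4
RHS: x^3 + 9 x + 0 = 7^3 + 9*7 + 0 mod 11 = 10
LHS != RHS

No, not on the curve


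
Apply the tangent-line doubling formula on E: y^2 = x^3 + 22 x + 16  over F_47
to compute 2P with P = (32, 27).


Doubling: s = (3 x1^2 + a) / (2 y1)
s = (3*32^2 + 22) / (2*27) mod 47 = 19
x3 = s^2 - 2 x1 mod 47 = 19^2 - 2*32 = 15
y3 = s (x1 - x3) - y1 mod 47 = 19 * (32 - 15) - 27 = 14

2P = (15, 14)


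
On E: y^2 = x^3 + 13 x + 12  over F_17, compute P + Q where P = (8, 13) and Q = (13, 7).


P != Q, so use the chord formula.
s = (y2 - y1) / (x2 - x1) = (11) / (5) mod 17 = 9
x3 = s^2 - x1 - x2 mod 17 = 9^2 - 8 - 13 = 9
y3 = s (x1 - x3) - y1 mod 17 = 9 * (8 - 9) - 13 = 12

P + Q = (9, 12)


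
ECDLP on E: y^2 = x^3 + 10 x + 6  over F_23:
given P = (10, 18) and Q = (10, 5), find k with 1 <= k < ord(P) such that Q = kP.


Enumerate multiples of P until we hit Q = (10, 5):
  1P = (10, 18)
  2P = (21, 1)
  3P = (21, 22)
  4P = (10, 5)
Match found at i = 4.

k = 4


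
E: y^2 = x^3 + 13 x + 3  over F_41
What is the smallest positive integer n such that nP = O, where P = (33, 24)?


Compute successive multiples of P until we hit O:
  1P = (33, 24)
  2P = (16, 17)
  3P = (37, 25)
  4P = (30, 28)
  5P = (39, 25)
  6P = (18, 40)
  7P = (11, 40)
  8P = (6, 16)
  ... (continuing to 52P)
  52P = O

ord(P) = 52


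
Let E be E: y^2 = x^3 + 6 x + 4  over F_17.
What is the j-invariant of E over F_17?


Delta = -16(4 a^3 + 27 b^2) mod 17 = 4
-1728 * (4 a)^3 = -1728 * (4*6)^3 mod 17 = 1
j = 1 * 4^(-1) mod 17 = 13

j = 13 (mod 17)


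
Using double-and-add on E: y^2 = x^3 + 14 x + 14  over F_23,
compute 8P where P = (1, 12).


k = 8 = 1000_2 (binary, LSB first: 0001)
Double-and-add from P = (1, 12):
  bit 0 = 0: acc unchanged = O
  bit 1 = 0: acc unchanged = O
  bit 2 = 0: acc unchanged = O
  bit 3 = 1: acc = O + (10, 21) = (10, 21)

8P = (10, 21)


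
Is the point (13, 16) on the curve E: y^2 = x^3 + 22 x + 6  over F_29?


Check whether y^2 = x^3 + 22 x + 6 (mod 29) for (x, y) = (13, 16).
LHS: y^2 = 16^2 mod 29 = 24
RHS: x^3 + 22 x + 6 = 13^3 + 22*13 + 6 mod 29 = 24
LHS = RHS

Yes, on the curve


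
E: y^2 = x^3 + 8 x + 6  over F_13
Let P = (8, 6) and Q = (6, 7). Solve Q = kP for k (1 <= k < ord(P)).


Enumerate multiples of P until we hit Q = (6, 7):
  1P = (8, 6)
  2P = (9, 12)
  3P = (6, 6)
  4P = (12, 7)
  5P = (2, 2)
  6P = (2, 11)
  7P = (12, 6)
  8P = (6, 7)
Match found at i = 8.

k = 8


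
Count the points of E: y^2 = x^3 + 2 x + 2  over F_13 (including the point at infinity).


For each x in F_13, count y with y^2 = x^3 + 2 x + 2 mod 13:
  x = 2: RHS = 1, y in [1, 12]  -> 2 point(s)
  x = 3: RHS = 9, y in [3, 10]  -> 2 point(s)
  x = 4: RHS = 9, y in [3, 10]  -> 2 point(s)
  x = 6: RHS = 9, y in [3, 10]  -> 2 point(s)
  x = 8: RHS = 10, y in [6, 7]  -> 2 point(s)
  x = 11: RHS = 3, y in [4, 9]  -> 2 point(s)
  x = 12: RHS = 12, y in [5, 8]  -> 2 point(s)
Affine points: 14. Add the point at infinity: total = 15.

#E(F_13) = 15


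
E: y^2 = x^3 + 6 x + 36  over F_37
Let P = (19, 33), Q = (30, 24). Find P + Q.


P != Q, so use the chord formula.
s = (y2 - y1) / (x2 - x1) = (28) / (11) mod 37 = 16
x3 = s^2 - x1 - x2 mod 37 = 16^2 - 19 - 30 = 22
y3 = s (x1 - x3) - y1 mod 37 = 16 * (19 - 22) - 33 = 30

P + Q = (22, 30)


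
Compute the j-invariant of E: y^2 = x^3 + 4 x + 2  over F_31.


Delta = -16(4 a^3 + 27 b^2) mod 31 = 4
-1728 * (4 a)^3 = -1728 * (4*4)^3 mod 31 = 1
j = 1 * 4^(-1) mod 31 = 8

j = 8 (mod 31)


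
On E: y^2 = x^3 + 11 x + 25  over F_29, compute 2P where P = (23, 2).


Doubling: s = (3 x1^2 + a) / (2 y1)
s = (3*23^2 + 11) / (2*2) mod 29 = 8
x3 = s^2 - 2 x1 mod 29 = 8^2 - 2*23 = 18
y3 = s (x1 - x3) - y1 mod 29 = 8 * (23 - 18) - 2 = 9

2P = (18, 9)


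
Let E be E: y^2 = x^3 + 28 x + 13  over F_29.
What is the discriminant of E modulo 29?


4 a^3 + 27 b^2 = 4*28^3 + 27*13^2 = 87808 + 4563 = 92371
Delta = -16 * (92371) = -1477936
Delta mod 29 = 20

Delta = 20 (mod 29)


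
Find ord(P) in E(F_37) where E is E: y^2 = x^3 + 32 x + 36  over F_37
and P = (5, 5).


Compute successive multiples of P until we hit O:
  1P = (5, 5)
  2P = (2, 16)
  3P = (27, 14)
  4P = (32, 26)
  5P = (7, 14)
  6P = (36, 22)
  7P = (3, 14)
  8P = (3, 23)
  ... (continuing to 15P)
  15P = O

ord(P) = 15


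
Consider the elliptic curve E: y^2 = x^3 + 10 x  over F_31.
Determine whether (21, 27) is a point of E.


Check whether y^2 = x^3 + 10 x + 0 (mod 31) for (x, y) = (21, 27).
LHS: y^2 = 27^2 mod 31 = 16
RHS: x^3 + 10 x + 0 = 21^3 + 10*21 + 0 mod 31 = 16
LHS = RHS

Yes, on the curve


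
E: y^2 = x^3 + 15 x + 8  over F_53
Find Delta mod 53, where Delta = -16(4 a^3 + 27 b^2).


4 a^3 + 27 b^2 = 4*15^3 + 27*8^2 = 13500 + 1728 = 15228
Delta = -16 * (15228) = -243648
Delta mod 53 = 46

Delta = 46 (mod 53)


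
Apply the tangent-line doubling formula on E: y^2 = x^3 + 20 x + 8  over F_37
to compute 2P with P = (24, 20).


Doubling: s = (3 x1^2 + a) / (2 y1)
s = (3*24^2 + 20) / (2*20) mod 37 = 3
x3 = s^2 - 2 x1 mod 37 = 3^2 - 2*24 = 35
y3 = s (x1 - x3) - y1 mod 37 = 3 * (24 - 35) - 20 = 21

2P = (35, 21)


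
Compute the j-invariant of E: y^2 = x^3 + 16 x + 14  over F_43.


Delta = -16(4 a^3 + 27 b^2) mod 43 = 22
-1728 * (4 a)^3 = -1728 * (4*16)^3 mod 43 = 1
j = 1 * 22^(-1) mod 43 = 2

j = 2 (mod 43)


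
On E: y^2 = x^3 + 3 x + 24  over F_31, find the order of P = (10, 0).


Compute successive multiples of P until we hit O:
  1P = (10, 0)
  2P = O

ord(P) = 2


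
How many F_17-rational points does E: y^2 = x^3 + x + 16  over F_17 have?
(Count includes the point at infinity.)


For each x in F_17, count y with y^2 = x^3 + 1 x + 16 mod 17:
  x = 0: RHS = 16, y in [4, 13]  -> 2 point(s)
  x = 1: RHS = 1, y in [1, 16]  -> 2 point(s)
  x = 2: RHS = 9, y in [3, 14]  -> 2 point(s)
  x = 4: RHS = 16, y in [4, 13]  -> 2 point(s)
  x = 6: RHS = 0, y in [0]  -> 1 point(s)
  x = 7: RHS = 9, y in [3, 14]  -> 2 point(s)
  x = 8: RHS = 9, y in [3, 14]  -> 2 point(s)
  x = 11: RHS = 15, y in [7, 10]  -> 2 point(s)
  x = 13: RHS = 16, y in [4, 13]  -> 2 point(s)
Affine points: 17. Add the point at infinity: total = 18.

#E(F_17) = 18


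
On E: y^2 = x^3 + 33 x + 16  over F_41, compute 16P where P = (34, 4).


k = 16 = 10000_2 (binary, LSB first: 00001)
Double-and-add from P = (34, 4):
  bit 0 = 0: acc unchanged = O
  bit 1 = 0: acc unchanged = O
  bit 2 = 0: acc unchanged = O
  bit 3 = 0: acc unchanged = O
  bit 4 = 1: acc = O + (24, 35) = (24, 35)

16P = (24, 35)


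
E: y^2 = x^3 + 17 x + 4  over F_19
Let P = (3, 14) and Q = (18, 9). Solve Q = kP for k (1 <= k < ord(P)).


Enumerate multiples of P until we hit Q = (18, 9):
  1P = (3, 14)
  2P = (5, 10)
  3P = (15, 10)
  4P = (18, 10)
  5P = (18, 9)
Match found at i = 5.

k = 5


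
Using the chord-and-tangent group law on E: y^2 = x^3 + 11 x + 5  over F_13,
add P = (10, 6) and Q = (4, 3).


P != Q, so use the chord formula.
s = (y2 - y1) / (x2 - x1) = (10) / (7) mod 13 = 7
x3 = s^2 - x1 - x2 mod 13 = 7^2 - 10 - 4 = 9
y3 = s (x1 - x3) - y1 mod 13 = 7 * (10 - 9) - 6 = 1

P + Q = (9, 1)


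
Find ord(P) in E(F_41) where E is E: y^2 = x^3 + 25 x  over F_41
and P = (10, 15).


Compute successive multiples of P until we hit O:
  1P = (10, 15)
  2P = (37, 0)
  3P = (10, 26)
  4P = O

ord(P) = 4


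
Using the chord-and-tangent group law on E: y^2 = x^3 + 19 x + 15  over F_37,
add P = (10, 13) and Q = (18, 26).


P != Q, so use the chord formula.
s = (y2 - y1) / (x2 - x1) = (13) / (8) mod 37 = 34
x3 = s^2 - x1 - x2 mod 37 = 34^2 - 10 - 18 = 18
y3 = s (x1 - x3) - y1 mod 37 = 34 * (10 - 18) - 13 = 11

P + Q = (18, 11)


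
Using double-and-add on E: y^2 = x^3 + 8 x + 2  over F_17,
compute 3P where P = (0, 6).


k = 3 = 11_2 (binary, LSB first: 11)
Double-and-add from P = (0, 6):
  bit 0 = 1: acc = O + (0, 6) = (0, 6)
  bit 1 = 1: acc = (0, 6) + (8, 0) = (0, 11)

3P = (0, 11)


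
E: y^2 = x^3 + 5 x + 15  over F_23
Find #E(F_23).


For each x in F_23, count y with y^2 = x^3 + 5 x + 15 mod 23:
  x = 5: RHS = 4, y in [2, 21]  -> 2 point(s)
  x = 6: RHS = 8, y in [10, 13]  -> 2 point(s)
  x = 7: RHS = 2, y in [5, 18]  -> 2 point(s)
  x = 12: RHS = 9, y in [3, 20]  -> 2 point(s)
  x = 13: RHS = 0, y in [0]  -> 1 point(s)
  x = 14: RHS = 0, y in [0]  -> 1 point(s)
  x = 18: RHS = 3, y in [7, 16]  -> 2 point(s)
  x = 19: RHS = 0, y in [0]  -> 1 point(s)
  x = 22: RHS = 9, y in [3, 20]  -> 2 point(s)
Affine points: 15. Add the point at infinity: total = 16.

#E(F_23) = 16


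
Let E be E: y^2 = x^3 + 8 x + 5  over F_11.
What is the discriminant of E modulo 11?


4 a^3 + 27 b^2 = 4*8^3 + 27*5^2 = 2048 + 675 = 2723
Delta = -16 * (2723) = -43568
Delta mod 11 = 3

Delta = 3 (mod 11)


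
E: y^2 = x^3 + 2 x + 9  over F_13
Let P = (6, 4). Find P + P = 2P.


Doubling: s = (3 x1^2 + a) / (2 y1)
s = (3*6^2 + 2) / (2*4) mod 13 = 4
x3 = s^2 - 2 x1 mod 13 = 4^2 - 2*6 = 4
y3 = s (x1 - x3) - y1 mod 13 = 4 * (6 - 4) - 4 = 4

2P = (4, 4)


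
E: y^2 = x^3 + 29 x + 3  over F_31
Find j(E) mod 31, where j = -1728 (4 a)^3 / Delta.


Delta = -16(4 a^3 + 27 b^2) mod 31 = 3
-1728 * (4 a)^3 = -1728 * (4*29)^3 mod 31 = 27
j = 27 * 3^(-1) mod 31 = 9

j = 9 (mod 31)


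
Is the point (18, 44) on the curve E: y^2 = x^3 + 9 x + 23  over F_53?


Check whether y^2 = x^3 + 9 x + 23 (mod 53) for (x, y) = (18, 44).
LHS: y^2 = 44^2 mod 53 = 28
RHS: x^3 + 9 x + 23 = 18^3 + 9*18 + 23 mod 53 = 28
LHS = RHS

Yes, on the curve


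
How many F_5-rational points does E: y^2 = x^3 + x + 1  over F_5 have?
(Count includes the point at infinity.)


For each x in F_5, count y with y^2 = x^3 + 1 x + 1 mod 5:
  x = 0: RHS = 1, y in [1, 4]  -> 2 point(s)
  x = 2: RHS = 1, y in [1, 4]  -> 2 point(s)
  x = 3: RHS = 1, y in [1, 4]  -> 2 point(s)
  x = 4: RHS = 4, y in [2, 3]  -> 2 point(s)
Affine points: 8. Add the point at infinity: total = 9.

#E(F_5) = 9


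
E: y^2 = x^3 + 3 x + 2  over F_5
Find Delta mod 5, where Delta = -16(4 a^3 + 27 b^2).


4 a^3 + 27 b^2 = 4*3^3 + 27*2^2 = 108 + 108 = 216
Delta = -16 * (216) = -3456
Delta mod 5 = 4

Delta = 4 (mod 5)


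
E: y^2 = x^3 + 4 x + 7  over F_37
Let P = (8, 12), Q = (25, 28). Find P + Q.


P != Q, so use the chord formula.
s = (y2 - y1) / (x2 - x1) = (16) / (17) mod 37 = 14
x3 = s^2 - x1 - x2 mod 37 = 14^2 - 8 - 25 = 15
y3 = s (x1 - x3) - y1 mod 37 = 14 * (8 - 15) - 12 = 1

P + Q = (15, 1)


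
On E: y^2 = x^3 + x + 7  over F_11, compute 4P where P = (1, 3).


k = 4 = 100_2 (binary, LSB first: 001)
Double-and-add from P = (1, 3):
  bit 0 = 0: acc unchanged = O
  bit 1 = 0: acc unchanged = O
  bit 2 = 1: acc = O + (1, 8) = (1, 8)

4P = (1, 8)


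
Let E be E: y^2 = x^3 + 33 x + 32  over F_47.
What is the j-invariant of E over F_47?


Delta = -16(4 a^3 + 27 b^2) mod 47 = 20
-1728 * (4 a)^3 = -1728 * (4*33)^3 mod 47 = 18
j = 18 * 20^(-1) mod 47 = 15

j = 15 (mod 47)


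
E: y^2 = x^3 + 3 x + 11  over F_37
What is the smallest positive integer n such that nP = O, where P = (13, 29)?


Compute successive multiples of P until we hit O:
  1P = (13, 29)
  2P = (2, 32)
  3P = (34, 7)
  4P = (26, 4)
  5P = (26, 33)
  6P = (34, 30)
  7P = (2, 5)
  8P = (13, 8)
  ... (continuing to 9P)
  9P = O

ord(P) = 9


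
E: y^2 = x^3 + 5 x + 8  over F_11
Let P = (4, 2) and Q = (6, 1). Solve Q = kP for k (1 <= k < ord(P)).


Enumerate multiples of P until we hit Q = (6, 1):
  1P = (4, 2)
  2P = (6, 10)
  3P = (6, 1)
Match found at i = 3.

k = 3


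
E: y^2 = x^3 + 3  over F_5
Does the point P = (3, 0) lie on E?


Check whether y^2 = x^3 + 0 x + 3 (mod 5) for (x, y) = (3, 0).
LHS: y^2 = 0^2 mod 5 = 0
RHS: x^3 + 0 x + 3 = 3^3 + 0*3 + 3 mod 5 = 0
LHS = RHS

Yes, on the curve


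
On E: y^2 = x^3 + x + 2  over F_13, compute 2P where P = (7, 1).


Doubling: s = (3 x1^2 + a) / (2 y1)
s = (3*7^2 + 1) / (2*1) mod 13 = 9
x3 = s^2 - 2 x1 mod 13 = 9^2 - 2*7 = 2
y3 = s (x1 - x3) - y1 mod 13 = 9 * (7 - 2) - 1 = 5

2P = (2, 5)


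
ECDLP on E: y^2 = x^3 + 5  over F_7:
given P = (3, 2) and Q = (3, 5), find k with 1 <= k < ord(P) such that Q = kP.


Enumerate multiples of P until we hit Q = (3, 5):
  1P = (3, 2)
  2P = (5, 2)
  3P = (6, 5)
  4P = (6, 2)
  5P = (5, 5)
  6P = (3, 5)
Match found at i = 6.

k = 6


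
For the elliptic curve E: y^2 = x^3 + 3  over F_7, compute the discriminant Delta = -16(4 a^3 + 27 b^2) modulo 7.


4 a^3 + 27 b^2 = 4*0^3 + 27*3^2 = 0 + 243 = 243
Delta = -16 * (243) = -3888
Delta mod 7 = 4

Delta = 4 (mod 7)


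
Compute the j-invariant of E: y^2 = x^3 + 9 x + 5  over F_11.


Delta = -16(4 a^3 + 27 b^2) mod 11 = 8
-1728 * (4 a)^3 = -1728 * (4*9)^3 mod 11 = 6
j = 6 * 8^(-1) mod 11 = 9

j = 9 (mod 11)


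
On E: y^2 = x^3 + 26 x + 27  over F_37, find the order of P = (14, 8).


Compute successive multiples of P until we hit O:
  1P = (14, 8)
  2P = (8, 28)
  3P = (22, 31)
  4P = (11, 33)
  5P = (28, 10)
  6P = (29, 11)
  7P = (34, 25)
  8P = (27, 5)
  ... (continuing to 22P)
  22P = O

ord(P) = 22


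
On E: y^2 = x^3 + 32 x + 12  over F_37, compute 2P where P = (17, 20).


Doubling: s = (3 x1^2 + a) / (2 y1)
s = (3*17^2 + 32) / (2*20) mod 37 = 16
x3 = s^2 - 2 x1 mod 37 = 16^2 - 2*17 = 0
y3 = s (x1 - x3) - y1 mod 37 = 16 * (17 - 0) - 20 = 30

2P = (0, 30)


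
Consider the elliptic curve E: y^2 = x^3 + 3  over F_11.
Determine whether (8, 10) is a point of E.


Check whether y^2 = x^3 + 0 x + 3 (mod 11) for (x, y) = (8, 10).
LHS: y^2 = 10^2 mod 11 = 1
RHS: x^3 + 0 x + 3 = 8^3 + 0*8 + 3 mod 11 = 9
LHS != RHS

No, not on the curve


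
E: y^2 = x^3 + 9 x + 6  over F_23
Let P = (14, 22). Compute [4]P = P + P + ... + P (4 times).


k = 4 = 100_2 (binary, LSB first: 001)
Double-and-add from P = (14, 22):
  bit 0 = 0: acc unchanged = O
  bit 1 = 0: acc unchanged = O
  bit 2 = 1: acc = O + (6, 0) = (6, 0)

4P = (6, 0)


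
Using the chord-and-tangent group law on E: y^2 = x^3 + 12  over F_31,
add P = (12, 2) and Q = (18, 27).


P != Q, so use the chord formula.
s = (y2 - y1) / (x2 - x1) = (25) / (6) mod 31 = 30
x3 = s^2 - x1 - x2 mod 31 = 30^2 - 12 - 18 = 2
y3 = s (x1 - x3) - y1 mod 31 = 30 * (12 - 2) - 2 = 19

P + Q = (2, 19)


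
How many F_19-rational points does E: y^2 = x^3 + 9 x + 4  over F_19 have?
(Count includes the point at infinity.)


For each x in F_19, count y with y^2 = x^3 + 9 x + 4 mod 19:
  x = 0: RHS = 4, y in [2, 17]  -> 2 point(s)
  x = 2: RHS = 11, y in [7, 12]  -> 2 point(s)
  x = 3: RHS = 1, y in [1, 18]  -> 2 point(s)
  x = 4: RHS = 9, y in [3, 16]  -> 2 point(s)
  x = 7: RHS = 11, y in [7, 12]  -> 2 point(s)
  x = 9: RHS = 16, y in [4, 15]  -> 2 point(s)
  x = 10: RHS = 11, y in [7, 12]  -> 2 point(s)
  x = 11: RHS = 9, y in [3, 16]  -> 2 point(s)
  x = 12: RHS = 16, y in [4, 15]  -> 2 point(s)
  x = 13: RHS = 0, y in [0]  -> 1 point(s)
  x = 14: RHS = 5, y in [9, 10]  -> 2 point(s)
  x = 16: RHS = 7, y in [8, 11]  -> 2 point(s)
  x = 17: RHS = 16, y in [4, 15]  -> 2 point(s)
Affine points: 25. Add the point at infinity: total = 26.

#E(F_19) = 26


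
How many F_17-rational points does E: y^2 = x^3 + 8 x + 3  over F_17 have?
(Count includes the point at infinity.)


For each x in F_17, count y with y^2 = x^3 + 8 x + 3 mod 17:
  x = 5: RHS = 15, y in [7, 10]  -> 2 point(s)
  x = 8: RHS = 1, y in [1, 16]  -> 2 point(s)
  x = 12: RHS = 8, y in [5, 12]  -> 2 point(s)
  x = 13: RHS = 9, y in [3, 14]  -> 2 point(s)
  x = 15: RHS = 13, y in [8, 9]  -> 2 point(s)
Affine points: 10. Add the point at infinity: total = 11.

#E(F_17) = 11


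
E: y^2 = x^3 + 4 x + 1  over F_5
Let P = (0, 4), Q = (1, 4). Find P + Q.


P != Q, so use the chord formula.
s = (y2 - y1) / (x2 - x1) = (0) / (1) mod 5 = 0
x3 = s^2 - x1 - x2 mod 5 = 0^2 - 0 - 1 = 4
y3 = s (x1 - x3) - y1 mod 5 = 0 * (0 - 4) - 4 = 1

P + Q = (4, 1)


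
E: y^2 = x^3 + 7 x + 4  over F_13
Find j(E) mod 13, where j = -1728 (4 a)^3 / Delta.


Delta = -16(4 a^3 + 27 b^2) mod 13 = 9
-1728 * (4 a)^3 = -1728 * (4*7)^3 mod 13 = 8
j = 8 * 9^(-1) mod 13 = 11

j = 11 (mod 13)


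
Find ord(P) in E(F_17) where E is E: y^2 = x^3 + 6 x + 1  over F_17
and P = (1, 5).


Compute successive multiples of P until we hit O:
  1P = (1, 5)
  2P = (0, 1)
  3P = (15, 7)
  4P = (9, 6)
  5P = (11, 15)
  6P = (6, 7)
  7P = (2, 15)
  8P = (12, 4)
  ... (continuing to 22P)
  22P = O

ord(P) = 22


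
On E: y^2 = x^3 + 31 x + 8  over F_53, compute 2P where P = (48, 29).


Doubling: s = (3 x1^2 + a) / (2 y1)
s = (3*48^2 + 31) / (2*29) mod 53 = 0
x3 = s^2 - 2 x1 mod 53 = 0^2 - 2*48 = 10
y3 = s (x1 - x3) - y1 mod 53 = 0 * (48 - 10) - 29 = 24

2P = (10, 24)


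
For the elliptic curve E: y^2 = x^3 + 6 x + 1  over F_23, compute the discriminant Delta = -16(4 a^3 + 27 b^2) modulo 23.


4 a^3 + 27 b^2 = 4*6^3 + 27*1^2 = 864 + 27 = 891
Delta = -16 * (891) = -14256
Delta mod 23 = 4

Delta = 4 (mod 23)


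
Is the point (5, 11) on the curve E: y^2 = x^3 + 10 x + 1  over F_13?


Check whether y^2 = x^3 + 10 x + 1 (mod 13) for (x, y) = (5, 11).
LHS: y^2 = 11^2 mod 13 = 4
RHS: x^3 + 10 x + 1 = 5^3 + 10*5 + 1 mod 13 = 7
LHS != RHS

No, not on the curve


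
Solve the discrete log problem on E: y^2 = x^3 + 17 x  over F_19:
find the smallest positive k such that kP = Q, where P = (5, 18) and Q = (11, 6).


Enumerate multiples of P until we hit Q = (11, 6):
  1P = (5, 18)
  2P = (16, 13)
  3P = (7, 14)
  4P = (11, 13)
  5P = (0, 0)
  6P = (11, 6)
Match found at i = 6.

k = 6


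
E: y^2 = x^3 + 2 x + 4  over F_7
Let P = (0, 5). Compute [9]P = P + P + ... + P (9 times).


k = 9 = 1001_2 (binary, LSB first: 1001)
Double-and-add from P = (0, 5):
  bit 0 = 1: acc = O + (0, 5) = (0, 5)
  bit 1 = 0: acc unchanged = (0, 5)
  bit 2 = 0: acc unchanged = (0, 5)
  bit 3 = 1: acc = (0, 5) + (2, 4) = (0, 2)

9P = (0, 2)


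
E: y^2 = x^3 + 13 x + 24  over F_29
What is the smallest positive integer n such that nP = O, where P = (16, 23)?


Compute successive multiples of P until we hit O:
  1P = (16, 23)
  2P = (22, 5)
  3P = (0, 16)
  4P = (9, 0)
  5P = (0, 13)
  6P = (22, 24)
  7P = (16, 6)
  8P = O

ord(P) = 8


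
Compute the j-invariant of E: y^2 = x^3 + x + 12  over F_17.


Delta = -16(4 a^3 + 27 b^2) mod 17 = 16
-1728 * (4 a)^3 = -1728 * (4*1)^3 mod 17 = 10
j = 10 * 16^(-1) mod 17 = 7

j = 7 (mod 17)


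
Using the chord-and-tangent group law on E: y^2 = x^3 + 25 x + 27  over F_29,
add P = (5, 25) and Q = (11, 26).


P != Q, so use the chord formula.
s = (y2 - y1) / (x2 - x1) = (1) / (6) mod 29 = 5
x3 = s^2 - x1 - x2 mod 29 = 5^2 - 5 - 11 = 9
y3 = s (x1 - x3) - y1 mod 29 = 5 * (5 - 9) - 25 = 13

P + Q = (9, 13)


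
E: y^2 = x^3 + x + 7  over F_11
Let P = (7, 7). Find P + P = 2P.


Doubling: s = (3 x1^2 + a) / (2 y1)
s = (3*7^2 + 1) / (2*7) mod 11 = 9
x3 = s^2 - 2 x1 mod 11 = 9^2 - 2*7 = 1
y3 = s (x1 - x3) - y1 mod 11 = 9 * (7 - 1) - 7 = 3

2P = (1, 3)


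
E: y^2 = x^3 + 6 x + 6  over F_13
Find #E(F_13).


For each x in F_13, count y with y^2 = x^3 + 6 x + 6 mod 13:
  x = 1: RHS = 0, y in [0]  -> 1 point(s)
  x = 2: RHS = 0, y in [0]  -> 1 point(s)
  x = 3: RHS = 12, y in [5, 8]  -> 2 point(s)
  x = 4: RHS = 3, y in [4, 9]  -> 2 point(s)
  x = 7: RHS = 1, y in [1, 12]  -> 2 point(s)
  x = 9: RHS = 9, y in [3, 10]  -> 2 point(s)
  x = 10: RHS = 0, y in [0]  -> 1 point(s)
  x = 11: RHS = 12, y in [5, 8]  -> 2 point(s)
  x = 12: RHS = 12, y in [5, 8]  -> 2 point(s)
Affine points: 15. Add the point at infinity: total = 16.

#E(F_13) = 16


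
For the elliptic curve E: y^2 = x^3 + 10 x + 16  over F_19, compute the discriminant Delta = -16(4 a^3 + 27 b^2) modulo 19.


4 a^3 + 27 b^2 = 4*10^3 + 27*16^2 = 4000 + 6912 = 10912
Delta = -16 * (10912) = -174592
Delta mod 19 = 18

Delta = 18 (mod 19)


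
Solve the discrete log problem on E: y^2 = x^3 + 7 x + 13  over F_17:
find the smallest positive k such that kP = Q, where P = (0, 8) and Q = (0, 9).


Enumerate multiples of P until we hit Q = (0, 9):
  1P = (0, 8)
  2P = (15, 12)
  3P = (6, 4)
  4P = (2, 16)
  5P = (14, 4)
  6P = (1, 2)
  7P = (1, 15)
  8P = (14, 13)
  9P = (2, 1)
  10P = (6, 13)
  11P = (15, 5)
  12P = (0, 9)
Match found at i = 12.

k = 12


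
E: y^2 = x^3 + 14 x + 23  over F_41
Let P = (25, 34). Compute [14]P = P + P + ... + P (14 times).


k = 14 = 1110_2 (binary, LSB first: 0111)
Double-and-add from P = (25, 34):
  bit 0 = 0: acc unchanged = O
  bit 1 = 1: acc = O + (31, 20) = (31, 20)
  bit 2 = 1: acc = (31, 20) + (11, 14) = (20, 12)
  bit 3 = 1: acc = (20, 12) + (40, 7) = (40, 34)

14P = (40, 34)


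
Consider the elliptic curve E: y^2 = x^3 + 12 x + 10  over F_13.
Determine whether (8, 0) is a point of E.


Check whether y^2 = x^3 + 12 x + 10 (mod 13) for (x, y) = (8, 0).
LHS: y^2 = 0^2 mod 13 = 0
RHS: x^3 + 12 x + 10 = 8^3 + 12*8 + 10 mod 13 = 7
LHS != RHS

No, not on the curve


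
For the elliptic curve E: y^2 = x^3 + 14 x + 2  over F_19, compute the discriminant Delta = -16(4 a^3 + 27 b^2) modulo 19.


4 a^3 + 27 b^2 = 4*14^3 + 27*2^2 = 10976 + 108 = 11084
Delta = -16 * (11084) = -177344
Delta mod 19 = 2

Delta = 2 (mod 19)


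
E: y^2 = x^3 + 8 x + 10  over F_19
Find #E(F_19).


For each x in F_19, count y with y^2 = x^3 + 8 x + 10 mod 19:
  x = 1: RHS = 0, y in [0]  -> 1 point(s)
  x = 3: RHS = 4, y in [2, 17]  -> 2 point(s)
  x = 4: RHS = 11, y in [7, 12]  -> 2 point(s)
  x = 5: RHS = 4, y in [2, 17]  -> 2 point(s)
  x = 8: RHS = 16, y in [4, 15]  -> 2 point(s)
  x = 10: RHS = 7, y in [8, 11]  -> 2 point(s)
  x = 11: RHS = 4, y in [2, 17]  -> 2 point(s)
  x = 14: RHS = 16, y in [4, 15]  -> 2 point(s)
  x = 15: RHS = 9, y in [3, 16]  -> 2 point(s)
  x = 16: RHS = 16, y in [4, 15]  -> 2 point(s)
  x = 17: RHS = 5, y in [9, 10]  -> 2 point(s)
  x = 18: RHS = 1, y in [1, 18]  -> 2 point(s)
Affine points: 23. Add the point at infinity: total = 24.

#E(F_19) = 24


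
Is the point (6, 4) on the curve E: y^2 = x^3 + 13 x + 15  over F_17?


Check whether y^2 = x^3 + 13 x + 15 (mod 17) for (x, y) = (6, 4).
LHS: y^2 = 4^2 mod 17 = 16
RHS: x^3 + 13 x + 15 = 6^3 + 13*6 + 15 mod 17 = 3
LHS != RHS

No, not on the curve


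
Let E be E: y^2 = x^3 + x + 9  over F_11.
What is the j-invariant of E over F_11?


Delta = -16(4 a^3 + 27 b^2) mod 11 = 1
-1728 * (4 a)^3 = -1728 * (4*1)^3 mod 11 = 2
j = 2 * 1^(-1) mod 11 = 2

j = 2 (mod 11)


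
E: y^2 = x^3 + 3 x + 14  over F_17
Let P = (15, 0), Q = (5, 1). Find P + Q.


P != Q, so use the chord formula.
s = (y2 - y1) / (x2 - x1) = (1) / (7) mod 17 = 5
x3 = s^2 - x1 - x2 mod 17 = 5^2 - 15 - 5 = 5
y3 = s (x1 - x3) - y1 mod 17 = 5 * (15 - 5) - 0 = 16

P + Q = (5, 16)


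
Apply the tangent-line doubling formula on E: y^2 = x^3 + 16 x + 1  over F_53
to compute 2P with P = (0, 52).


Doubling: s = (3 x1^2 + a) / (2 y1)
s = (3*0^2 + 16) / (2*52) mod 53 = 45
x3 = s^2 - 2 x1 mod 53 = 45^2 - 2*0 = 11
y3 = s (x1 - x3) - y1 mod 53 = 45 * (0 - 11) - 52 = 36

2P = (11, 36)


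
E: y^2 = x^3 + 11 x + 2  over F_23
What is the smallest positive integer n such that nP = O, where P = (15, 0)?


Compute successive multiples of P until we hit O:
  1P = (15, 0)
  2P = O

ord(P) = 2


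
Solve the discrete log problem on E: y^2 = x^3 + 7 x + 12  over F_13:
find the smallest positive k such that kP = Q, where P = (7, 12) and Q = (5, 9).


Enumerate multiples of P until we hit Q = (5, 9):
  1P = (7, 12)
  2P = (0, 8)
  3P = (5, 4)
  4P = (4, 0)
  5P = (5, 9)
Match found at i = 5.

k = 5


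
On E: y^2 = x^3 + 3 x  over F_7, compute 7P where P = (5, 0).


k = 7 = 111_2 (binary, LSB first: 111)
Double-and-add from P = (5, 0):
  bit 0 = 1: acc = O + (5, 0) = (5, 0)
  bit 1 = 1: acc = (5, 0) + O = (5, 0)
  bit 2 = 1: acc = (5, 0) + O = (5, 0)

7P = (5, 0)


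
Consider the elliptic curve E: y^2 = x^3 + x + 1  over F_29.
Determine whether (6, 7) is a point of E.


Check whether y^2 = x^3 + 1 x + 1 (mod 29) for (x, y) = (6, 7).
LHS: y^2 = 7^2 mod 29 = 20
RHS: x^3 + 1 x + 1 = 6^3 + 1*6 + 1 mod 29 = 20
LHS = RHS

Yes, on the curve


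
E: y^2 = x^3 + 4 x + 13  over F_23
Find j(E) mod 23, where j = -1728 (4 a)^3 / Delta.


Delta = -16(4 a^3 + 27 b^2) mod 23 = 15
-1728 * (4 a)^3 = -1728 * (4*4)^3 mod 23 = 17
j = 17 * 15^(-1) mod 23 = 18

j = 18 (mod 23)


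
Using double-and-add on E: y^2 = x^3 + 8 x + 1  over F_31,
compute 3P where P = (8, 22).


k = 3 = 11_2 (binary, LSB first: 11)
Double-and-add from P = (8, 22):
  bit 0 = 1: acc = O + (8, 22) = (8, 22)
  bit 1 = 1: acc = (8, 22) + (29, 15) = (1, 17)

3P = (1, 17)


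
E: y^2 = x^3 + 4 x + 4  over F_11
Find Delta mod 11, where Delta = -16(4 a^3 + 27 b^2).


4 a^3 + 27 b^2 = 4*4^3 + 27*4^2 = 256 + 432 = 688
Delta = -16 * (688) = -11008
Delta mod 11 = 3

Delta = 3 (mod 11)


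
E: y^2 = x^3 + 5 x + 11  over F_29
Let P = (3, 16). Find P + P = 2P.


Doubling: s = (3 x1^2 + a) / (2 y1)
s = (3*3^2 + 5) / (2*16) mod 29 = 1
x3 = s^2 - 2 x1 mod 29 = 1^2 - 2*3 = 24
y3 = s (x1 - x3) - y1 mod 29 = 1 * (3 - 24) - 16 = 21

2P = (24, 21)


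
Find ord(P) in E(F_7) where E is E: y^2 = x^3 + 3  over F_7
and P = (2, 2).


Compute successive multiples of P until we hit O:
  1P = (2, 2)
  2P = (5, 3)
  3P = (4, 2)
  4P = (1, 5)
  5P = (6, 3)
  6P = (3, 3)
  7P = (3, 4)
  8P = (6, 4)
  ... (continuing to 13P)
  13P = O

ord(P) = 13


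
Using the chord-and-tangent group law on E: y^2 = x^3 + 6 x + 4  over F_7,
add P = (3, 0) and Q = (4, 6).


P != Q, so use the chord formula.
s = (y2 - y1) / (x2 - x1) = (6) / (1) mod 7 = 6
x3 = s^2 - x1 - x2 mod 7 = 6^2 - 3 - 4 = 1
y3 = s (x1 - x3) - y1 mod 7 = 6 * (3 - 1) - 0 = 5

P + Q = (1, 5)


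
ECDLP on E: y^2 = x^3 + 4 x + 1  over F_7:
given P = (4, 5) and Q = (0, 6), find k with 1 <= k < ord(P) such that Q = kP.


Enumerate multiples of P until we hit Q = (0, 6):
  1P = (4, 5)
  2P = (0, 6)
Match found at i = 2.

k = 2


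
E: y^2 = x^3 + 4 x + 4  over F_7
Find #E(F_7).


For each x in F_7, count y with y^2 = x^3 + 4 x + 4 mod 7:
  x = 0: RHS = 4, y in [2, 5]  -> 2 point(s)
  x = 1: RHS = 2, y in [3, 4]  -> 2 point(s)
  x = 3: RHS = 1, y in [1, 6]  -> 2 point(s)
  x = 4: RHS = 0, y in [0]  -> 1 point(s)
  x = 5: RHS = 2, y in [3, 4]  -> 2 point(s)
Affine points: 9. Add the point at infinity: total = 10.

#E(F_7) = 10


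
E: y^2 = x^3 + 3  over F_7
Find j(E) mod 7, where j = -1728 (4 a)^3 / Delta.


Delta = -16(4 a^3 + 27 b^2) mod 7 = 4
-1728 * (4 a)^3 = -1728 * (4*0)^3 mod 7 = 0
j = 0 * 4^(-1) mod 7 = 0

j = 0 (mod 7)


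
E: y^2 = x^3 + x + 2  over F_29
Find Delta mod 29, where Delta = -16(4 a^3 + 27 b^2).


4 a^3 + 27 b^2 = 4*1^3 + 27*2^2 = 4 + 108 = 112
Delta = -16 * (112) = -1792
Delta mod 29 = 6

Delta = 6 (mod 29)


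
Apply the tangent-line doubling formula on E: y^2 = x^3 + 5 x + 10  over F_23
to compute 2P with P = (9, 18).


Doubling: s = (3 x1^2 + a) / (2 y1)
s = (3*9^2 + 5) / (2*18) mod 23 = 12
x3 = s^2 - 2 x1 mod 23 = 12^2 - 2*9 = 11
y3 = s (x1 - x3) - y1 mod 23 = 12 * (9 - 11) - 18 = 4

2P = (11, 4)


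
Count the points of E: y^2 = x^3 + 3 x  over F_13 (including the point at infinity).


For each x in F_13, count y with y^2 = x^3 + 3 x + 0 mod 13:
  x = 0: RHS = 0, y in [0]  -> 1 point(s)
  x = 1: RHS = 4, y in [2, 11]  -> 2 point(s)
  x = 2: RHS = 1, y in [1, 12]  -> 2 point(s)
  x = 3: RHS = 10, y in [6, 7]  -> 2 point(s)
  x = 5: RHS = 10, y in [6, 7]  -> 2 point(s)
  x = 6: RHS = 0, y in [0]  -> 1 point(s)
  x = 7: RHS = 0, y in [0]  -> 1 point(s)
  x = 8: RHS = 3, y in [4, 9]  -> 2 point(s)
  x = 10: RHS = 3, y in [4, 9]  -> 2 point(s)
  x = 11: RHS = 12, y in [5, 8]  -> 2 point(s)
  x = 12: RHS = 9, y in [3, 10]  -> 2 point(s)
Affine points: 19. Add the point at infinity: total = 20.

#E(F_13) = 20


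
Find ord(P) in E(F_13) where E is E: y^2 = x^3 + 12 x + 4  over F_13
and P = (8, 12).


Compute successive multiples of P until we hit O:
  1P = (8, 12)
  2P = (1, 2)
  3P = (1, 11)
  4P = (8, 1)
  5P = O

ord(P) = 5


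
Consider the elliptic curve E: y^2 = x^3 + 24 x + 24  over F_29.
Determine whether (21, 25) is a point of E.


Check whether y^2 = x^3 + 24 x + 24 (mod 29) for (x, y) = (21, 25).
LHS: y^2 = 25^2 mod 29 = 16
RHS: x^3 + 24 x + 24 = 21^3 + 24*21 + 24 mod 29 = 16
LHS = RHS

Yes, on the curve


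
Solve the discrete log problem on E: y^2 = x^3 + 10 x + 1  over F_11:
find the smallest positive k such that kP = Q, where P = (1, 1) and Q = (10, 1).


Enumerate multiples of P until we hit Q = (10, 1):
  1P = (1, 1)
  2P = (10, 1)
Match found at i = 2.

k = 2


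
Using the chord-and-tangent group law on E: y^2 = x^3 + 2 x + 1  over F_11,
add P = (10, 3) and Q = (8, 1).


P != Q, so use the chord formula.
s = (y2 - y1) / (x2 - x1) = (9) / (9) mod 11 = 1
x3 = s^2 - x1 - x2 mod 11 = 1^2 - 10 - 8 = 5
y3 = s (x1 - x3) - y1 mod 11 = 1 * (10 - 5) - 3 = 2

P + Q = (5, 2)


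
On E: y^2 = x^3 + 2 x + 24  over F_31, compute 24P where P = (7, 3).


k = 24 = 11000_2 (binary, LSB first: 00011)
Double-and-add from P = (7, 3):
  bit 0 = 0: acc unchanged = O
  bit 1 = 0: acc unchanged = O
  bit 2 = 0: acc unchanged = O
  bit 3 = 1: acc = O + (27, 18) = (27, 18)
  bit 4 = 1: acc = (27, 18) + (15, 9) = (7, 28)

24P = (7, 28)


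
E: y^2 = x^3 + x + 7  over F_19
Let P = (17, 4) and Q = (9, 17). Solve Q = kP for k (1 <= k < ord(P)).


Enumerate multiples of P until we hit Q = (9, 17):
  1P = (17, 4)
  2P = (1, 3)
  3P = (18, 9)
  4P = (9, 17)
Match found at i = 4.

k = 4


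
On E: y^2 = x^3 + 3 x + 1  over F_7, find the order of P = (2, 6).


Compute successive multiples of P until we hit O:
  1P = (2, 6)
  2P = (5, 6)
  3P = (0, 1)
  4P = (6, 5)
  5P = (3, 3)
  6P = (4, 0)
  7P = (3, 4)
  8P = (6, 2)
  ... (continuing to 12P)
  12P = O

ord(P) = 12


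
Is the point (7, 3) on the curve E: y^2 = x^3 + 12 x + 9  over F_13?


Check whether y^2 = x^3 + 12 x + 9 (mod 13) for (x, y) = (7, 3).
LHS: y^2 = 3^2 mod 13 = 9
RHS: x^3 + 12 x + 9 = 7^3 + 12*7 + 9 mod 13 = 7
LHS != RHS

No, not on the curve


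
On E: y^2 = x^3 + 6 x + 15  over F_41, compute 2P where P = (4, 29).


Doubling: s = (3 x1^2 + a) / (2 y1)
s = (3*4^2 + 6) / (2*29) mod 41 = 8
x3 = s^2 - 2 x1 mod 41 = 8^2 - 2*4 = 15
y3 = s (x1 - x3) - y1 mod 41 = 8 * (4 - 15) - 29 = 6

2P = (15, 6)


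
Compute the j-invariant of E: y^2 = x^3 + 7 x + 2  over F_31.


Delta = -16(4 a^3 + 27 b^2) mod 31 = 4
-1728 * (4 a)^3 = -1728 * (4*7)^3 mod 31 = 1
j = 1 * 4^(-1) mod 31 = 8

j = 8 (mod 31)


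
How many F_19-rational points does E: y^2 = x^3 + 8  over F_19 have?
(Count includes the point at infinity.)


For each x in F_19, count y with y^2 = x^3 + 0 x + 8 mod 19:
  x = 1: RHS = 9, y in [3, 16]  -> 2 point(s)
  x = 2: RHS = 16, y in [4, 15]  -> 2 point(s)
  x = 3: RHS = 16, y in [4, 15]  -> 2 point(s)
  x = 5: RHS = 0, y in [0]  -> 1 point(s)
  x = 7: RHS = 9, y in [3, 16]  -> 2 point(s)
  x = 8: RHS = 7, y in [8, 11]  -> 2 point(s)
  x = 10: RHS = 1, y in [1, 18]  -> 2 point(s)
  x = 11: RHS = 9, y in [3, 16]  -> 2 point(s)
  x = 12: RHS = 7, y in [8, 11]  -> 2 point(s)
  x = 13: RHS = 1, y in [1, 18]  -> 2 point(s)
  x = 14: RHS = 16, y in [4, 15]  -> 2 point(s)
  x = 15: RHS = 1, y in [1, 18]  -> 2 point(s)
  x = 16: RHS = 0, y in [0]  -> 1 point(s)
  x = 17: RHS = 0, y in [0]  -> 1 point(s)
  x = 18: RHS = 7, y in [8, 11]  -> 2 point(s)
Affine points: 27. Add the point at infinity: total = 28.

#E(F_19) = 28


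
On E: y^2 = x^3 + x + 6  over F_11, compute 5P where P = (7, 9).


k = 5 = 101_2 (binary, LSB first: 101)
Double-and-add from P = (7, 9):
  bit 0 = 1: acc = O + (7, 9) = (7, 9)
  bit 1 = 0: acc unchanged = (7, 9)
  bit 2 = 1: acc = (7, 9) + (5, 9) = (10, 2)

5P = (10, 2)
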